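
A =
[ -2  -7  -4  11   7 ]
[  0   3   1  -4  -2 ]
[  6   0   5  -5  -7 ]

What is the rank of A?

Row reduce to echelon form.
R3 ← R3 + (3)·R1: [0, -21, -7, 28, 14]
R3 ← R3 + (7)·R2: [0, 0, 0, 0, 0]
Echelon form has 2 nonzero rows, so rank(A) = 2.

2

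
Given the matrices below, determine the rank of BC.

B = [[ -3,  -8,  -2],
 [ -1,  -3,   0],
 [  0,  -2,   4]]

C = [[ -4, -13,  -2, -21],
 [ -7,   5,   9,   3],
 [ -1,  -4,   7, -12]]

First compute BC:
[[ 70,   7, -80,  63],
 [ 25,  -2, -25,  12],
 [ 10, -26,  10, -54]]
Now row reduce the product.
R2 ← R2 − (5/14)·R1: [0, -9/2, 25/7, -21/2]
R3 ← R3 − (1/7)·R1: [0, -27, 150/7, -63]
R3 ← R3 − (6)·R2: [0, 0, 0, 0]
2 nonzero rows, so rank(BC) = 2.

2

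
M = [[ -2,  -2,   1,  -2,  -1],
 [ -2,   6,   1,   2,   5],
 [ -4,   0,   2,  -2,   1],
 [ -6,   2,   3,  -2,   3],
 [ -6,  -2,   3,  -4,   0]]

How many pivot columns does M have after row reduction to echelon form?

Row reduce to echelon form.
R2 ← R2 − R1: [0, 8, 0, 4, 6]
R3 ← R3 − (2)·R1: [0, 4, 0, 2, 3]
R4 ← R4 − (3)·R1: [0, 8, 0, 4, 6]
R5 ← R5 − (3)·R1: [0, 4, 0, 2, 3]
R3 ← R3 − (1/2)·R2: [0, 0, 0, 0, 0]
R4 ← R4 − R2: [0, 0, 0, 0, 0]
R5 ← R5 − (1/2)·R2: [0, 0, 0, 0, 0]
Echelon form has 2 nonzero rows, so rank(M) = 2.
Each nonzero row contributes one pivot column: 2 pivot columns.

2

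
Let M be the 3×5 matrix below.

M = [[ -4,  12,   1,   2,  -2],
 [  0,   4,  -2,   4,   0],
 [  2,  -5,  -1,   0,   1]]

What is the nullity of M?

3

Row reduce to echelon form.
R3 ← R3 + (1/2)·R1: [0, 1, -1/2, 1, 0]
R3 ← R3 − (1/4)·R2: [0, 0, 0, 0, 0]
2 nonzero rows, so rank(M) = 2.
M has 5 columns; by rank–nullity, nullity = 5 − 2 = 3.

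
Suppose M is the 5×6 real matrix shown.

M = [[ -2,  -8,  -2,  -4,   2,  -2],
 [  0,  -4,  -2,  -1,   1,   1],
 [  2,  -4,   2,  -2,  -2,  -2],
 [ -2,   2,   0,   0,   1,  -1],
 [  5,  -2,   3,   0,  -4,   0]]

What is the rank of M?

Row reduce to echelon form.
R3 ← R3 + R1: [0, -12, 0, -6, 0, -4]
R4 ← R4 − R1: [0, 10, 2, 4, -1, 1]
R5 ← R5 + (5/2)·R1: [0, -22, -2, -10, 1, -5]
R3 ← R3 − (3)·R2: [0, 0, 6, -3, -3, -7]
R4 ← R4 + (5/2)·R2: [0, 0, -3, 3/2, 3/2, 7/2]
R5 ← R5 − (11/2)·R2: [0, 0, 9, -9/2, -9/2, -21/2]
R4 ← R4 + (1/2)·R3: [0, 0, 0, 0, 0, 0]
R5 ← R5 − (3/2)·R3: [0, 0, 0, 0, 0, 0]
Echelon form has 3 nonzero rows, so rank(M) = 3.

3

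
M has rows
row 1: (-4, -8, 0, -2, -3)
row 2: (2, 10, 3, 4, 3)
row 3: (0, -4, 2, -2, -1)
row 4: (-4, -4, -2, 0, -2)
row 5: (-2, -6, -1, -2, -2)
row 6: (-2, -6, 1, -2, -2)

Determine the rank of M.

3

Row reduce to echelon form.
R2 ← R2 + (1/2)·R1: [0, 6, 3, 3, 3/2]
R4 ← R4 − R1: [0, 4, -2, 2, 1]
R5 ← R5 − (1/2)·R1: [0, -2, -1, -1, -1/2]
R6 ← R6 − (1/2)·R1: [0, -2, 1, -1, -1/2]
R3 ← R3 + (2/3)·R2: [0, 0, 4, 0, 0]
R4 ← R4 − (2/3)·R2: [0, 0, -4, 0, 0]
R5 ← R5 + (1/3)·R2: [0, 0, 0, 0, 0]
R6 ← R6 + (1/3)·R2: [0, 0, 2, 0, 0]
R4 ← R4 + R3: [0, 0, 0, 0, 0]
R6 ← R6 − (1/2)·R3: [0, 0, 0, 0, 0]
Echelon form has 3 nonzero rows, so rank(M) = 3.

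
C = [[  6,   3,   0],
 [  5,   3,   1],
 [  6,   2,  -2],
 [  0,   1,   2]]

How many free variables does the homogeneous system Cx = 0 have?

1

Row reduce to echelon form.
R2 ← R2 − (5/6)·R1: [0, 1/2, 1]
R3 ← R3 − R1: [0, -1, -2]
R3 ← R3 + (2)·R2: [0, 0, 0]
R4 ← R4 − (2)·R2: [0, 0, 0]
2 nonzero rows, so rank(C) = 2.
C has 3 columns; by rank–nullity, nullity = 3 − 2 = 1.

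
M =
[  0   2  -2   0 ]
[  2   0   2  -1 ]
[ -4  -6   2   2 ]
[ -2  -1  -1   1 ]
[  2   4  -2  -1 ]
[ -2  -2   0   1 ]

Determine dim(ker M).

Row reduce to echelon form.
Swap R1 ↔ R2
R3 ← R3 + (2)·R1: [0, -6, 6, 0]
R4 ← R4 + R1: [0, -1, 1, 0]
R5 ← R5 − R1: [0, 4, -4, 0]
R6 ← R6 + R1: [0, -2, 2, 0]
R3 ← R3 + (3)·R2: [0, 0, 0, 0]
R4 ← R4 + (1/2)·R2: [0, 0, 0, 0]
R5 ← R5 − (2)·R2: [0, 0, 0, 0]
R6 ← R6 + R2: [0, 0, 0, 0]
2 nonzero rows, so rank(M) = 2.
M has 4 columns; by rank–nullity, nullity = 4 − 2 = 2.

2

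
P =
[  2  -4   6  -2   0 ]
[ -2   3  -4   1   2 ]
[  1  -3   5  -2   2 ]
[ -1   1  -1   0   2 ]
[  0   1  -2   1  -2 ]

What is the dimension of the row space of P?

Row reduce to echelon form.
R2 ← R2 + R1: [0, -1, 2, -1, 2]
R3 ← R3 − (1/2)·R1: [0, -1, 2, -1, 2]
R4 ← R4 + (1/2)·R1: [0, -1, 2, -1, 2]
R3 ← R3 − R2: [0, 0, 0, 0, 0]
R4 ← R4 − R2: [0, 0, 0, 0, 0]
R5 ← R5 + R2: [0, 0, 0, 0, 0]
Echelon form has 2 nonzero rows, so rank(P) = 2.
The row space has dimension equal to the rank: 2.

2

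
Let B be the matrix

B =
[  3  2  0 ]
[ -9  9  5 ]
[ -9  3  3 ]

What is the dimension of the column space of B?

Row reduce to echelon form.
R2 ← R2 + (3)·R1: [0, 15, 5]
R3 ← R3 + (3)·R1: [0, 9, 3]
R3 ← R3 − (3/5)·R2: [0, 0, 0]
Echelon form has 2 nonzero rows, so rank(B) = 2.
The column space has dimension equal to the rank: 2.

2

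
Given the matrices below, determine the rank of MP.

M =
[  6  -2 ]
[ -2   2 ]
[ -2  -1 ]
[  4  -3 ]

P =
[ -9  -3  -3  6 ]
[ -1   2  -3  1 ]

First compute MP:
[[-52, -22, -12,  34],
 [ 16,  10,   0, -10],
 [ 19,   4,   9, -13],
 [-33, -18,  -3,  21]]
Now row reduce the product.
R2 ← R2 + (4/13)·R1: [0, 42/13, -48/13, 6/13]
R3 ← R3 + (19/52)·R1: [0, -105/26, 60/13, -15/26]
R4 ← R4 − (33/52)·R1: [0, -105/26, 60/13, -15/26]
R3 ← R3 + (5/4)·R2: [0, 0, 0, 0]
R4 ← R4 + (5/4)·R2: [0, 0, 0, 0]
2 nonzero rows, so rank(MP) = 2.

2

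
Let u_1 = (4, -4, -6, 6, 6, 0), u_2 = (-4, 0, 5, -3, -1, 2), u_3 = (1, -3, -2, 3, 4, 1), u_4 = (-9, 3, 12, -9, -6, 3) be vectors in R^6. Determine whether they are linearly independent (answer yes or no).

Form the matrix with these vectors as rows and row reduce.
R2 ← R2 + R1: [0, -4, -1, 3, 5, 2]
R3 ← R3 − (1/4)·R1: [0, -2, -1/2, 3/2, 5/2, 1]
R4 ← R4 + (9/4)·R1: [0, -6, -3/2, 9/2, 15/2, 3]
R3 ← R3 − (1/2)·R2: [0, 0, 0, 0, 0, 0]
R4 ← R4 − (3/2)·R2: [0, 0, 0, 0, 0, 0]
2 nonzero rows, so the 4 vectors span a space of dimension 2.
Since 2 < 4, the vectors are linearly dependent.

no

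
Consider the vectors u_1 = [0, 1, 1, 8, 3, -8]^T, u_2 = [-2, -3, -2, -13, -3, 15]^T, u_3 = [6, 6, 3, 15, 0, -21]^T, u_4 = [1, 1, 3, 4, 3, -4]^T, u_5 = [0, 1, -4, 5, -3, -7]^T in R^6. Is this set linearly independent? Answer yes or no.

no

Form the matrix with these vectors as rows and row reduce.
Swap R1 ↔ R2
R3 ← R3 + (3)·R1: [0, -3, -3, -24, -9, 24]
R4 ← R4 + (1/2)·R1: [0, -1/2, 2, -5/2, 3/2, 7/2]
R3 ← R3 + (3)·R2: [0, 0, 0, 0, 0, 0]
R4 ← R4 + (1/2)·R2: [0, 0, 5/2, 3/2, 3, -1/2]
R5 ← R5 − R2: [0, 0, -5, -3, -6, 1]
Swap R3 ↔ R4
R5 ← R5 + (2)·R3: [0, 0, 0, 0, 0, 0]
3 nonzero rows, so the 5 vectors span a space of dimension 3.
Since 3 < 5, the vectors are linearly dependent.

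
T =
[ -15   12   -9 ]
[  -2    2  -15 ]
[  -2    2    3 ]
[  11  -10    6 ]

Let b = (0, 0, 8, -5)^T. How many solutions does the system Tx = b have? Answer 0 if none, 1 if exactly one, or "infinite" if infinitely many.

Row reduce the augmented matrix [T | b].
R2 ← R2 − (2/15)·R1: [0, 2/5, -69/5, 0]
R3 ← R3 − (2/15)·R1: [0, 2/5, 21/5, 8]
R4 ← R4 + (11/15)·R1: [0, -6/5, -3/5, -5]
R3 ← R3 − R2: [0, 0, 18, 8]
R4 ← R4 + (3)·R2: [0, 0, -42, -5]
R4 ← R4 + (7/3)·R3: [0, 0, 0, 41/3]
The echelon form has 4 nonzero rows; the last pivot sits in the augmented column, so rank(T) = 3 but rank([T|b]) = 4.
Since the ranks differ, the system is inconsistent.
It has no solutions.

0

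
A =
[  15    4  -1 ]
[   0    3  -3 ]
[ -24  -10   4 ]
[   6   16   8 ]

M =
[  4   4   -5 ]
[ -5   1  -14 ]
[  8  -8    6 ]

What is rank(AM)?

3

First compute AM:
[[ 32,  72, -137],
 [-39,  27, -60],
 [-14, -138, 284],
 [  8, -24, -206]]
Now row reduce the product.
R2 ← R2 + (39/32)·R1: [0, 459/4, -7263/32]
R3 ← R3 + (7/16)·R1: [0, -213/2, 3585/16]
R4 ← R4 − (1/4)·R1: [0, -42, -687/4]
R3 ← R3 + (142/153)·R2: [0, 0, 228/17]
R4 ← R4 + (56/153)·R2: [0, 0, -4332/17]
R4 ← R4 + (19)·R3: [0, 0, 0]
3 nonzero rows, so rank(AM) = 3.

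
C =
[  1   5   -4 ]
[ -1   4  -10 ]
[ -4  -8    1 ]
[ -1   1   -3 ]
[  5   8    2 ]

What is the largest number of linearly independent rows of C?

3

Row reduce to echelon form.
R2 ← R2 + R1: [0, 9, -14]
R3 ← R3 + (4)·R1: [0, 12, -15]
R4 ← R4 + R1: [0, 6, -7]
R5 ← R5 − (5)·R1: [0, -17, 22]
R3 ← R3 − (4/3)·R2: [0, 0, 11/3]
R4 ← R4 − (2/3)·R2: [0, 0, 7/3]
R5 ← R5 + (17/9)·R2: [0, 0, -40/9]
R4 ← R4 − (7/11)·R3: [0, 0, 0]
R5 ← R5 + (40/33)·R3: [0, 0, 0]
Echelon form has 3 nonzero rows, so rank(C) = 3.
The rank gives the maximum number of linearly independent rows: 3.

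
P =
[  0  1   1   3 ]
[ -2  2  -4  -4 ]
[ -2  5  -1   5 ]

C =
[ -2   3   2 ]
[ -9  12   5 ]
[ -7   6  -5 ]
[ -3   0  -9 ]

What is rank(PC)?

First compute PC:
[[-25,  18, -27],
 [ 26,  -6,  62],
 [-49,  48, -19]]
Now row reduce the product.
R2 ← R2 + (26/25)·R1: [0, 318/25, 848/25]
R3 ← R3 − (49/25)·R1: [0, 318/25, 848/25]
R3 ← R3 − R2: [0, 0, 0]
2 nonzero rows, so rank(PC) = 2.

2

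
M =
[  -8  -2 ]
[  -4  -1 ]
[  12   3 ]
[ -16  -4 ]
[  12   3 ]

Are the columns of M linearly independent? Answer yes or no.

no

Row reduce M to echelon form.
R2 ← R2 − (1/2)·R1: [0, 0]
R3 ← R3 + (3/2)·R1: [0, 0]
R4 ← R4 − (2)·R1: [0, 0]
R5 ← R5 + (3/2)·R1: [0, 0]
1 pivot among 2 columns.
Only 1 < 2 pivot columns, so the columns are linearly dependent.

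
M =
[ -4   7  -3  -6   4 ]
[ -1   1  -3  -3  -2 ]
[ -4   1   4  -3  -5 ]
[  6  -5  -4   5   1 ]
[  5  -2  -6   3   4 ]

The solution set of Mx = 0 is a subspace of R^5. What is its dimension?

2

Row reduce to echelon form.
R2 ← R2 − (1/4)·R1: [0, -3/4, -9/4, -3/2, -3]
R3 ← R3 − R1: [0, -6, 7, 3, -9]
R4 ← R4 + (3/2)·R1: [0, 11/2, -17/2, -4, 7]
R5 ← R5 + (5/4)·R1: [0, 27/4, -39/4, -9/2, 9]
R3 ← R3 − (8)·R2: [0, 0, 25, 15, 15]
R4 ← R4 + (22/3)·R2: [0, 0, -25, -15, -15]
R5 ← R5 + (9)·R2: [0, 0, -30, -18, -18]
R4 ← R4 + R3: [0, 0, 0, 0, 0]
R5 ← R5 + (6/5)·R3: [0, 0, 0, 0, 0]
3 nonzero rows, so rank(M) = 3.
M has 5 columns; by rank–nullity, nullity = 5 − 3 = 2.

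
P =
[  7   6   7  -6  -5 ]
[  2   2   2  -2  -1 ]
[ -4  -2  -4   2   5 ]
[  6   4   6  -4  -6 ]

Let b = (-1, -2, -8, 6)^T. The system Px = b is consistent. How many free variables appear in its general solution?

Row reduce the augmented matrix [P | b].
R2 ← R2 − (2/7)·R1: [0, 2/7, 0, -2/7, 3/7, -12/7]
R3 ← R3 + (4/7)·R1: [0, 10/7, 0, -10/7, 15/7, -60/7]
R4 ← R4 − (6/7)·R1: [0, -8/7, 0, 8/7, -12/7, 48/7]
R3 ← R3 − (5)·R2: [0, 0, 0, 0, 0, 0]
R4 ← R4 + (4)·R2: [0, 0, 0, 0, 0, 0]
The echelon form has 2 nonzero rows, and every pivot lies in the first 5 columns, so rank(P) = rank([P|b]) = 2.
The system is consistent.
Free variables = (unknowns) − (rank) = 5 − 2 = 3.

3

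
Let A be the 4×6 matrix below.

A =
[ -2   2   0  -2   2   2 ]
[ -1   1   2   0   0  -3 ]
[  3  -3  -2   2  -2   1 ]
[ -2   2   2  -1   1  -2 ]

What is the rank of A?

Row reduce to echelon form.
R2 ← R2 − (1/2)·R1: [0, 0, 2, 1, -1, -4]
R3 ← R3 + (3/2)·R1: [0, 0, -2, -1, 1, 4]
R4 ← R4 − R1: [0, 0, 2, 1, -1, -4]
R3 ← R3 + R2: [0, 0, 0, 0, 0, 0]
R4 ← R4 − R2: [0, 0, 0, 0, 0, 0]
Echelon form has 2 nonzero rows, so rank(A) = 2.

2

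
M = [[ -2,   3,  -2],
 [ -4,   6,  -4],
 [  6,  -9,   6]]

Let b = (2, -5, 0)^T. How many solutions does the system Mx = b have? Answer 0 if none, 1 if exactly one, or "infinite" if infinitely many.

Row reduce the augmented matrix [M | b].
R2 ← R2 − (2)·R1: [0, 0, 0, -9]
R3 ← R3 + (3)·R1: [0, 0, 0, 6]
R3 ← R3 + (2/3)·R2: [0, 0, 0, 0]
The echelon form has 2 nonzero rows; the last pivot sits in the augmented column, so rank(M) = 1 but rank([M|b]) = 2.
Since the ranks differ, the system is inconsistent.
It has no solutions.

0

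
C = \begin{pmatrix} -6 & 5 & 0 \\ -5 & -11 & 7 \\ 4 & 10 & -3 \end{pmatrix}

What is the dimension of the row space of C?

Row reduce to echelon form.
R2 ← R2 − (5/6)·R1: [0, -91/6, 7]
R3 ← R3 + (2/3)·R1: [0, 40/3, -3]
R3 ← R3 + (80/91)·R2: [0, 0, 41/13]
Echelon form has 3 nonzero rows, so rank(C) = 3.
The row space has dimension equal to the rank: 3.

3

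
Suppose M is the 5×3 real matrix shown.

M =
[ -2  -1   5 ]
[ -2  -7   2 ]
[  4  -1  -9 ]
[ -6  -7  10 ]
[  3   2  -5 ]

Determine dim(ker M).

0

Row reduce to echelon form.
R2 ← R2 − R1: [0, -6, -3]
R3 ← R3 + (2)·R1: [0, -3, 1]
R4 ← R4 − (3)·R1: [0, -4, -5]
R5 ← R5 + (3/2)·R1: [0, 1/2, 5/2]
R3 ← R3 − (1/2)·R2: [0, 0, 5/2]
R4 ← R4 − (2/3)·R2: [0, 0, -3]
R5 ← R5 + (1/12)·R2: [0, 0, 9/4]
R4 ← R4 + (6/5)·R3: [0, 0, 0]
R5 ← R5 − (9/10)·R3: [0, 0, 0]
3 nonzero rows, so rank(M) = 3.
M has 3 columns; by rank–nullity, nullity = 3 − 3 = 0.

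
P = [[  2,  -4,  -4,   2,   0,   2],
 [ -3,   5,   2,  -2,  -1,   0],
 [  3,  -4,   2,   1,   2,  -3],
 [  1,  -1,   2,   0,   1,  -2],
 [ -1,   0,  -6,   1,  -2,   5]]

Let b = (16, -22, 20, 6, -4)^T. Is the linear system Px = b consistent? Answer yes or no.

yes

Row reduce the augmented matrix [P | b].
R2 ← R2 + (3/2)·R1: [0, -1, -4, 1, -1, 3, 2]
R3 ← R3 − (3/2)·R1: [0, 2, 8, -2, 2, -6, -4]
R4 ← R4 − (1/2)·R1: [0, 1, 4, -1, 1, -3, -2]
R5 ← R5 + (1/2)·R1: [0, -2, -8, 2, -2, 6, 4]
R3 ← R3 + (2)·R2: [0, 0, 0, 0, 0, 0, 0]
R4 ← R4 + R2: [0, 0, 0, 0, 0, 0, 0]
R5 ← R5 − (2)·R2: [0, 0, 0, 0, 0, 0, 0]
The echelon form has 2 nonzero rows, and every pivot lies in the first 6 columns, so rank(P) = rank([P|b]) = 2.
The system is consistent.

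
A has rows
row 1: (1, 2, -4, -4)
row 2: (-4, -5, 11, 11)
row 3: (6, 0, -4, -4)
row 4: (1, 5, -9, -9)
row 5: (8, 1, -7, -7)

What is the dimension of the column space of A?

2

Row reduce to echelon form.
R2 ← R2 + (4)·R1: [0, 3, -5, -5]
R3 ← R3 − (6)·R1: [0, -12, 20, 20]
R4 ← R4 − R1: [0, 3, -5, -5]
R5 ← R5 − (8)·R1: [0, -15, 25, 25]
R3 ← R3 + (4)·R2: [0, 0, 0, 0]
R4 ← R4 − R2: [0, 0, 0, 0]
R5 ← R5 + (5)·R2: [0, 0, 0, 0]
Echelon form has 2 nonzero rows, so rank(A) = 2.
The column space has dimension equal to the rank: 2.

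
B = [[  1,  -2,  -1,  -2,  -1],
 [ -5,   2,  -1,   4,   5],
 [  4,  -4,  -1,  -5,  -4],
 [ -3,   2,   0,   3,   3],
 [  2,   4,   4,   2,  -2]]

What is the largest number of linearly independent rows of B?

Row reduce to echelon form.
R2 ← R2 + (5)·R1: [0, -8, -6, -6, 0]
R3 ← R3 − (4)·R1: [0, 4, 3, 3, 0]
R4 ← R4 + (3)·R1: [0, -4, -3, -3, 0]
R5 ← R5 − (2)·R1: [0, 8, 6, 6, 0]
R3 ← R3 + (1/2)·R2: [0, 0, 0, 0, 0]
R4 ← R4 − (1/2)·R2: [0, 0, 0, 0, 0]
R5 ← R5 + R2: [0, 0, 0, 0, 0]
Echelon form has 2 nonzero rows, so rank(B) = 2.
The rank gives the maximum number of linearly independent rows: 2.

2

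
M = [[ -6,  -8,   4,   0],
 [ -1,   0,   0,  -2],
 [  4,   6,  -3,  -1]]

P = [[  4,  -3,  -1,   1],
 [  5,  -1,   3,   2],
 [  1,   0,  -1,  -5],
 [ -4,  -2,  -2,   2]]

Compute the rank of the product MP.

First compute MP:
[[-60,  26, -22, -42],
 [  4,   7,   5,  -5],
 [ 47, -16,  19,  29]]
Now row reduce the product.
R2 ← R2 + (1/15)·R1: [0, 131/15, 53/15, -39/5]
R3 ← R3 + (47/60)·R1: [0, 131/30, 53/30, -39/10]
R3 ← R3 − (1/2)·R2: [0, 0, 0, 0]
2 nonzero rows, so rank(MP) = 2.

2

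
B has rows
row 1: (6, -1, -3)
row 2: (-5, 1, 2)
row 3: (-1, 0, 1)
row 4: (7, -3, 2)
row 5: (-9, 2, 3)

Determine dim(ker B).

1

Row reduce to echelon form.
R2 ← R2 + (5/6)·R1: [0, 1/6, -1/2]
R3 ← R3 + (1/6)·R1: [0, -1/6, 1/2]
R4 ← R4 − (7/6)·R1: [0, -11/6, 11/2]
R5 ← R5 + (3/2)·R1: [0, 1/2, -3/2]
R3 ← R3 + R2: [0, 0, 0]
R4 ← R4 + (11)·R2: [0, 0, 0]
R5 ← R5 − (3)·R2: [0, 0, 0]
2 nonzero rows, so rank(B) = 2.
B has 3 columns; by rank–nullity, nullity = 3 − 2 = 1.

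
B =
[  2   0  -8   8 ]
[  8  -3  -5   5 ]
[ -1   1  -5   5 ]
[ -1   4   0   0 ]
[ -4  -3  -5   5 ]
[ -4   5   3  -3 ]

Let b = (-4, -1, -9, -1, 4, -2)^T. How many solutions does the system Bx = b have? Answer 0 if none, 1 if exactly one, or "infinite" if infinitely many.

0

Row reduce the augmented matrix [B | b].
R2 ← R2 − (4)·R1: [0, -3, 27, -27, 15]
R3 ← R3 + (1/2)·R1: [0, 1, -9, 9, -11]
R4 ← R4 + (1/2)·R1: [0, 4, -4, 4, -3]
R5 ← R5 + (2)·R1: [0, -3, -21, 21, -4]
R6 ← R6 + (2)·R1: [0, 5, -13, 13, -10]
R3 ← R3 + (1/3)·R2: [0, 0, 0, 0, -6]
R4 ← R4 + (4/3)·R2: [0, 0, 32, -32, 17]
R5 ← R5 − R2: [0, 0, -48, 48, -19]
R6 ← R6 + (5/3)·R2: [0, 0, 32, -32, 15]
Swap R3 ↔ R4
R5 ← R5 + (3/2)·R3: [0, 0, 0, 0, 13/2]
R6 ← R6 − R3: [0, 0, 0, 0, -2]
R5 ← R5 + (13/12)·R4: [0, 0, 0, 0, 0]
R6 ← R6 − (1/3)·R4: [0, 0, 0, 0, 0]
The echelon form has 4 nonzero rows; the last pivot sits in the augmented column, so rank(B) = 3 but rank([B|b]) = 4.
Since the ranks differ, the system is inconsistent.
It has no solutions.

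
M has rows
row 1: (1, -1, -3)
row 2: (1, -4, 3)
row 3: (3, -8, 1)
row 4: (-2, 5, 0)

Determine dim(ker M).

Row reduce to echelon form.
R2 ← R2 − R1: [0, -3, 6]
R3 ← R3 − (3)·R1: [0, -5, 10]
R4 ← R4 + (2)·R1: [0, 3, -6]
R3 ← R3 − (5/3)·R2: [0, 0, 0]
R4 ← R4 + R2: [0, 0, 0]
2 nonzero rows, so rank(M) = 2.
M has 3 columns; by rank–nullity, nullity = 3 − 2 = 1.

1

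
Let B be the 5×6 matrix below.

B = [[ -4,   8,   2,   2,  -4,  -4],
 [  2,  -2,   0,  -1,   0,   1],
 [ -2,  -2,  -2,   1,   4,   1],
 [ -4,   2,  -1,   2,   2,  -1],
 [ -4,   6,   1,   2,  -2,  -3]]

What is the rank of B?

2

Row reduce to echelon form.
R2 ← R2 + (1/2)·R1: [0, 2, 1, 0, -2, -1]
R3 ← R3 − (1/2)·R1: [0, -6, -3, 0, 6, 3]
R4 ← R4 − R1: [0, -6, -3, 0, 6, 3]
R5 ← R5 − R1: [0, -2, -1, 0, 2, 1]
R3 ← R3 + (3)·R2: [0, 0, 0, 0, 0, 0]
R4 ← R4 + (3)·R2: [0, 0, 0, 0, 0, 0]
R5 ← R5 + R2: [0, 0, 0, 0, 0, 0]
Echelon form has 2 nonzero rows, so rank(B) = 2.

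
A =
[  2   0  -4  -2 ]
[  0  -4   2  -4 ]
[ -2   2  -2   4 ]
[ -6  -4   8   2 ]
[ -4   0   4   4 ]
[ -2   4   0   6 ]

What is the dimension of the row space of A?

Row reduce to echelon form.
R3 ← R3 + R1: [0, 2, -6, 2]
R4 ← R4 + (3)·R1: [0, -4, -4, -4]
R5 ← R5 + (2)·R1: [0, 0, -4, 0]
R6 ← R6 + R1: [0, 4, -4, 4]
R3 ← R3 + (1/2)·R2: [0, 0, -5, 0]
R4 ← R4 − R2: [0, 0, -6, 0]
R6 ← R6 + R2: [0, 0, -2, 0]
R4 ← R4 − (6/5)·R3: [0, 0, 0, 0]
R5 ← R5 − (4/5)·R3: [0, 0, 0, 0]
R6 ← R6 − (2/5)·R3: [0, 0, 0, 0]
Echelon form has 3 nonzero rows, so rank(A) = 3.
The row space has dimension equal to the rank: 3.

3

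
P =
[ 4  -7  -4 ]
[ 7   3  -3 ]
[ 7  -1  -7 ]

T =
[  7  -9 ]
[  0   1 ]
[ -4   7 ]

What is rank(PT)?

2

First compute PT:
[[ 44, -71],
 [ 61, -81],
 [ 77, -113]]
Now row reduce the product.
R2 ← R2 − (61/44)·R1: [0, 767/44]
R3 ← R3 − (7/4)·R1: [0, 45/4]
R3 ← R3 − (495/767)·R2: [0, 0]
2 nonzero rows, so rank(PT) = 2.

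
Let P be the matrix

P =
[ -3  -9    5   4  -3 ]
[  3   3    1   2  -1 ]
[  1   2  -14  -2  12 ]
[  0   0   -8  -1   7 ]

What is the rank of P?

Row reduce to echelon form.
R2 ← R2 + R1: [0, -6, 6, 6, -4]
R3 ← R3 + (1/3)·R1: [0, -1, -37/3, -2/3, 11]
R3 ← R3 − (1/6)·R2: [0, 0, -40/3, -5/3, 35/3]
R4 ← R4 − (3/5)·R3: [0, 0, 0, 0, 0]
Echelon form has 3 nonzero rows, so rank(P) = 3.

3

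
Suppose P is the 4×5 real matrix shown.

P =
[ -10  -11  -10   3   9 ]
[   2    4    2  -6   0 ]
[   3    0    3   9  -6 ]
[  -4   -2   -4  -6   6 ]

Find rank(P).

2

Row reduce to echelon form.
R2 ← R2 + (1/5)·R1: [0, 9/5, 0, -27/5, 9/5]
R3 ← R3 + (3/10)·R1: [0, -33/10, 0, 99/10, -33/10]
R4 ← R4 − (2/5)·R1: [0, 12/5, 0, -36/5, 12/5]
R3 ← R3 + (11/6)·R2: [0, 0, 0, 0, 0]
R4 ← R4 − (4/3)·R2: [0, 0, 0, 0, 0]
Echelon form has 2 nonzero rows, so rank(P) = 2.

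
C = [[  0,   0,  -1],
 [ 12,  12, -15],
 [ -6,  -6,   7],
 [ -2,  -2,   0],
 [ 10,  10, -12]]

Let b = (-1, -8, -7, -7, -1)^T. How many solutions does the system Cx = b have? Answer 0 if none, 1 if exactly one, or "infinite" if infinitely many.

Row reduce the augmented matrix [C | b].
Swap R1 ↔ R2
R3 ← R3 + (1/2)·R1: [0, 0, -1/2, -11]
R4 ← R4 + (1/6)·R1: [0, 0, -5/2, -25/3]
R5 ← R5 − (5/6)·R1: [0, 0, 1/2, 17/3]
R3 ← R3 − (1/2)·R2: [0, 0, 0, -21/2]
R4 ← R4 − (5/2)·R2: [0, 0, 0, -35/6]
R5 ← R5 + (1/2)·R2: [0, 0, 0, 31/6]
R4 ← R4 − (5/9)·R3: [0, 0, 0, 0]
R5 ← R5 + (31/63)·R3: [0, 0, 0, 0]
The echelon form has 3 nonzero rows; the last pivot sits in the augmented column, so rank(C) = 2 but rank([C|b]) = 3.
Since the ranks differ, the system is inconsistent.
It has no solutions.

0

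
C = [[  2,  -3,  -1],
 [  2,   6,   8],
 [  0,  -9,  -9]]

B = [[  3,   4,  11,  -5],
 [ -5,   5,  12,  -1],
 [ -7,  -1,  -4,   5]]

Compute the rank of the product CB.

2

First compute CB:
[[ 28,  -6, -10, -12],
 [-80,  30,  62,  24],
 [108, -36, -72, -36]]
Now row reduce the product.
R2 ← R2 + (20/7)·R1: [0, 90/7, 234/7, -72/7]
R3 ← R3 − (27/7)·R1: [0, -90/7, -234/7, 72/7]
R3 ← R3 + R2: [0, 0, 0, 0]
2 nonzero rows, so rank(CB) = 2.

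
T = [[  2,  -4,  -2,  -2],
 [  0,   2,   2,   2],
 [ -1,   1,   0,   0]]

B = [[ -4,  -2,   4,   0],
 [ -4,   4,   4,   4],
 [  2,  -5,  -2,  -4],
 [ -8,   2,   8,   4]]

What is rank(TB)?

2

First compute TB:
[[ 20, -14, -20, -16],
 [-20,   2,  20,   8],
 [  0,   6,   0,   4]]
Now row reduce the product.
R2 ← R2 + R1: [0, -12, 0, -8]
R3 ← R3 + (1/2)·R2: [0, 0, 0, 0]
2 nonzero rows, so rank(TB) = 2.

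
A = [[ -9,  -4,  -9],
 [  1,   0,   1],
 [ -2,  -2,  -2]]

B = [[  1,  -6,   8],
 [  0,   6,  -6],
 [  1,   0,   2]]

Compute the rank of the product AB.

2

First compute AB:
[[-18,  30, -66],
 [  2,  -6,  10],
 [ -4,   0,  -8]]
Now row reduce the product.
R2 ← R2 + (1/9)·R1: [0, -8/3, 8/3]
R3 ← R3 − (2/9)·R1: [0, -20/3, 20/3]
R3 ← R3 − (5/2)·R2: [0, 0, 0]
2 nonzero rows, so rank(AB) = 2.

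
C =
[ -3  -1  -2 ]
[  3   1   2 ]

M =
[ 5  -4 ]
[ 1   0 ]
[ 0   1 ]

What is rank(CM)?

1

First compute CM:
[[-16,  10],
 [ 16, -10]]
Now row reduce the product.
R2 ← R2 + R1: [0, 0]
1 nonzero row, so rank(CM) = 1.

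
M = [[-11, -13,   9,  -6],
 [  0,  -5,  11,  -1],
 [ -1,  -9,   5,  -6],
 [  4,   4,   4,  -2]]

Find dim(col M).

Row reduce to echelon form.
R3 ← R3 − (1/11)·R1: [0, -86/11, 46/11, -60/11]
R4 ← R4 + (4/11)·R1: [0, -8/11, 80/11, -46/11]
R3 ← R3 − (86/55)·R2: [0, 0, -716/55, -214/55]
R4 ← R4 − (8/55)·R2: [0, 0, 312/55, -222/55]
R4 ← R4 + (78/179)·R3: [0, 0, 0, -1026/179]
Echelon form has 4 nonzero rows, so rank(M) = 4.
The column space has dimension equal to the rank: 4.

4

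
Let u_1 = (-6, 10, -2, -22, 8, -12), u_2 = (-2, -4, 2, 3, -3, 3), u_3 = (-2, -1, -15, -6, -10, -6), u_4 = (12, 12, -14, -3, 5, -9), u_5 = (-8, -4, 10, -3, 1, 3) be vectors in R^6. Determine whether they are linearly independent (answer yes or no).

Form the matrix with these vectors as rows and row reduce.
R2 ← R2 − (1/3)·R1: [0, -22/3, 8/3, 31/3, -17/3, 7]
R3 ← R3 − (1/3)·R1: [0, -13/3, -43/3, 4/3, -38/3, -2]
R4 ← R4 + (2)·R1: [0, 32, -18, -47, 21, -33]
R5 ← R5 − (4/3)·R1: [0, -52/3, 38/3, 79/3, -29/3, 19]
R3 ← R3 − (13/22)·R2: [0, 0, -175/11, -105/22, -205/22, -135/22]
R4 ← R4 + (48/11)·R2: [0, 0, -70/11, -21/11, -41/11, -27/11]
R5 ← R5 − (26/11)·R2: [0, 0, 70/11, 21/11, 41/11, 27/11]
R4 ← R4 − (2/5)·R3: [0, 0, 0, 0, 0, 0]
R5 ← R5 + (2/5)·R3: [0, 0, 0, 0, 0, 0]
3 nonzero rows, so the 5 vectors span a space of dimension 3.
Since 3 < 5, the vectors are linearly dependent.

no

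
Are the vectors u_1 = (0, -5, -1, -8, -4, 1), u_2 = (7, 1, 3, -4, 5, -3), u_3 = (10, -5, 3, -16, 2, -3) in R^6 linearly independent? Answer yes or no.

no

Form the matrix with these vectors as rows and row reduce.
Swap R1 ↔ R2
R3 ← R3 − (10/7)·R1: [0, -45/7, -9/7, -72/7, -36/7, 9/7]
R3 ← R3 − (9/7)·R2: [0, 0, 0, 0, 0, 0]
2 nonzero rows, so the 3 vectors span a space of dimension 2.
Since 2 < 3, the vectors are linearly dependent.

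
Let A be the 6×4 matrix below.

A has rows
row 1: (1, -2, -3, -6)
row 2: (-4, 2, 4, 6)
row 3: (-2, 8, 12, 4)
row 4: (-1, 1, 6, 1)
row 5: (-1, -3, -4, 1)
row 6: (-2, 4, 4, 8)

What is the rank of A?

4

Row reduce to echelon form.
R2 ← R2 + (4)·R1: [0, -6, -8, -18]
R3 ← R3 + (2)·R1: [0, 4, 6, -8]
R4 ← R4 + R1: [0, -1, 3, -5]
R5 ← R5 + R1: [0, -5, -7, -5]
R6 ← R6 + (2)·R1: [0, 0, -2, -4]
R3 ← R3 + (2/3)·R2: [0, 0, 2/3, -20]
R4 ← R4 − (1/6)·R2: [0, 0, 13/3, -2]
R5 ← R5 − (5/6)·R2: [0, 0, -1/3, 10]
R4 ← R4 − (13/2)·R3: [0, 0, 0, 128]
R5 ← R5 + (1/2)·R3: [0, 0, 0, 0]
R6 ← R6 + (3)·R3: [0, 0, 0, -64]
R6 ← R6 + (1/2)·R4: [0, 0, 0, 0]
Echelon form has 4 nonzero rows, so rank(A) = 4.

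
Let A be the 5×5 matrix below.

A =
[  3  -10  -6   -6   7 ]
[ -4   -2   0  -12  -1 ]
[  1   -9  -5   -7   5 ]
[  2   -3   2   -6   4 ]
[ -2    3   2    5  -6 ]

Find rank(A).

5

Row reduce to echelon form.
R2 ← R2 + (4/3)·R1: [0, -46/3, -8, -20, 25/3]
R3 ← R3 − (1/3)·R1: [0, -17/3, -3, -5, 8/3]
R4 ← R4 − (2/3)·R1: [0, 11/3, 6, -2, -2/3]
R5 ← R5 + (2/3)·R1: [0, -11/3, -2, 1, -4/3]
R3 ← R3 − (17/46)·R2: [0, 0, -1/23, 55/23, -19/46]
R4 ← R4 + (11/46)·R2: [0, 0, 94/23, -156/23, 61/46]
R5 ← R5 − (11/46)·R2: [0, 0, -2/23, 133/23, -153/46]
R4 ← R4 + (94)·R3: [0, 0, 0, 218, -75/2]
R5 ← R5 − (2)·R3: [0, 0, 0, 1, -5/2]
R5 ← R5 − (1/218)·R4: [0, 0, 0, 0, -1015/436]
Echelon form has 5 nonzero rows, so rank(A) = 5.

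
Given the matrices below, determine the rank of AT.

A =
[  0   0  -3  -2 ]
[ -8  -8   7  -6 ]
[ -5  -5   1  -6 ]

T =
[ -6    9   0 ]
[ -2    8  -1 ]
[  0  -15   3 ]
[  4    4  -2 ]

2

First compute AT:
[[ -8,  37,  -5],
 [ 40, -265,  41],
 [ 16, -124,  20]]
Now row reduce the product.
R2 ← R2 + (5)·R1: [0, -80, 16]
R3 ← R3 + (2)·R1: [0, -50, 10]
R3 ← R3 − (5/8)·R2: [0, 0, 0]
2 nonzero rows, so rank(AT) = 2.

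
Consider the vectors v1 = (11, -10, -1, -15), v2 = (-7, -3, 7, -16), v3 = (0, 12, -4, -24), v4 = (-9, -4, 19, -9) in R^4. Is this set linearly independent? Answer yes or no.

Form the matrix with these vectors as rows and row reduce.
R2 ← R2 + (7/11)·R1: [0, -103/11, 70/11, -281/11]
R4 ← R4 + (9/11)·R1: [0, -134/11, 200/11, -234/11]
R3 ← R3 + (132/103)·R2: [0, 0, 428/103, -5844/103]
R4 ← R4 − (134/103)·R2: [0, 0, 1020/103, 1232/103]
R4 ← R4 − (255/107)·R3: [0, 0, 0, 15748/107]
4 nonzero rows, so the 4 vectors span a space of dimension 4.
Since 4 = 4, the vectors are linearly independent.

yes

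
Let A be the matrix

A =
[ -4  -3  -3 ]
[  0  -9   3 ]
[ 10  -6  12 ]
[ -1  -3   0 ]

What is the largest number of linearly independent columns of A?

Row reduce to echelon form.
R3 ← R3 + (5/2)·R1: [0, -27/2, 9/2]
R4 ← R4 − (1/4)·R1: [0, -9/4, 3/4]
R3 ← R3 − (3/2)·R2: [0, 0, 0]
R4 ← R4 − (1/4)·R2: [0, 0, 0]
Echelon form has 2 nonzero rows, so rank(A) = 2.
The rank gives the maximum number of linearly independent columns: 2.

2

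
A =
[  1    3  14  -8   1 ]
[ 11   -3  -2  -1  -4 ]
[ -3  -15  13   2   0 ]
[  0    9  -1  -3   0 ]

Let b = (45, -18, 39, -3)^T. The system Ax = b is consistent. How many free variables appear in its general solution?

Row reduce the augmented matrix [A | b].
R2 ← R2 − (11)·R1: [0, -36, -156, 87, -15, -513]
R3 ← R3 + (3)·R1: [0, -6, 55, -22, 3, 174]
R3 ← R3 − (1/6)·R2: [0, 0, 81, -73/2, 11/2, 519/2]
R4 ← R4 + (1/4)·R2: [0, 0, -40, 75/4, -15/4, -525/4]
R4 ← R4 + (40/81)·R3: [0, 0, 0, 235/324, -335/324, -335/108]
The echelon form has 4 nonzero rows, and every pivot lies in the first 5 columns, so rank(A) = rank([A|b]) = 4.
The system is consistent.
Free variables = (unknowns) − (rank) = 5 − 4 = 1.

1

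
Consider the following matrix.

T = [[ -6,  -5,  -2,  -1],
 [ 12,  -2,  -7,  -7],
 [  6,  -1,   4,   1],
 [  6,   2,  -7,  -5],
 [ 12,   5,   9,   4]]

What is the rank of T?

Row reduce to echelon form.
R2 ← R2 + (2)·R1: [0, -12, -11, -9]
R3 ← R3 + R1: [0, -6, 2, 0]
R4 ← R4 + R1: [0, -3, -9, -6]
R5 ← R5 + (2)·R1: [0, -5, 5, 2]
R3 ← R3 − (1/2)·R2: [0, 0, 15/2, 9/2]
R4 ← R4 − (1/4)·R2: [0, 0, -25/4, -15/4]
R5 ← R5 − (5/12)·R2: [0, 0, 115/12, 23/4]
R4 ← R4 + (5/6)·R3: [0, 0, 0, 0]
R5 ← R5 − (23/18)·R3: [0, 0, 0, 0]
Echelon form has 3 nonzero rows, so rank(T) = 3.

3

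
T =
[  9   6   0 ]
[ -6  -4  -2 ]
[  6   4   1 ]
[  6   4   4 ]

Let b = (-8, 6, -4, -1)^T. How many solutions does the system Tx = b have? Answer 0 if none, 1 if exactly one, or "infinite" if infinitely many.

0

Row reduce the augmented matrix [T | b].
R2 ← R2 + (2/3)·R1: [0, 0, -2, 2/3]
R3 ← R3 − (2/3)·R1: [0, 0, 1, 4/3]
R4 ← R4 − (2/3)·R1: [0, 0, 4, 13/3]
R3 ← R3 + (1/2)·R2: [0, 0, 0, 5/3]
R4 ← R4 + (2)·R2: [0, 0, 0, 17/3]
R4 ← R4 − (17/5)·R3: [0, 0, 0, 0]
The echelon form has 3 nonzero rows; the last pivot sits in the augmented column, so rank(T) = 2 but rank([T|b]) = 3.
Since the ranks differ, the system is inconsistent.
It has no solutions.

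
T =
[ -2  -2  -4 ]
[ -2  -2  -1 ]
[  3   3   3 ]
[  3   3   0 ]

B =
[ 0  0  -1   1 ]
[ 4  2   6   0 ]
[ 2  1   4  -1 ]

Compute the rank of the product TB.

2

First compute TB:
[[-16,  -8, -26,   2],
 [-10,  -5, -14,  -1],
 [ 18,   9,  27,   0],
 [ 12,   6,  15,   3]]
Now row reduce the product.
R2 ← R2 − (5/8)·R1: [0, 0, 9/4, -9/4]
R3 ← R3 + (9/8)·R1: [0, 0, -9/4, 9/4]
R4 ← R4 + (3/4)·R1: [0, 0, -9/2, 9/2]
R3 ← R3 + R2: [0, 0, 0, 0]
R4 ← R4 + (2)·R2: [0, 0, 0, 0]
2 nonzero rows, so rank(TB) = 2.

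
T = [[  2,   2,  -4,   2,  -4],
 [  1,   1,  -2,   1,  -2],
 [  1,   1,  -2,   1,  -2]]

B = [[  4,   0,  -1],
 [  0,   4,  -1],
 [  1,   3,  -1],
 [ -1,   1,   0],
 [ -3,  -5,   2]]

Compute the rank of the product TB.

1

First compute TB:
[[ 14,  18,  -8],
 [  7,   9,  -4],
 [  7,   9,  -4]]
Now row reduce the product.
R2 ← R2 − (1/2)·R1: [0, 0, 0]
R3 ← R3 − (1/2)·R1: [0, 0, 0]
1 nonzero row, so rank(TB) = 1.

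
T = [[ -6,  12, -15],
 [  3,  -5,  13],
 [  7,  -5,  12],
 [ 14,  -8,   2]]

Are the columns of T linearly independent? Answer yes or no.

yes

Row reduce T to echelon form.
R2 ← R2 + (1/2)·R1: [0, 1, 11/2]
R3 ← R3 + (7/6)·R1: [0, 9, -11/2]
R4 ← R4 + (7/3)·R1: [0, 20, -33]
R3 ← R3 − (9)·R2: [0, 0, -55]
R4 ← R4 − (20)·R2: [0, 0, -143]
R4 ← R4 − (13/5)·R3: [0, 0, 0]
3 pivots among 3 columns.
Every column is a pivot column, so the columns are linearly independent.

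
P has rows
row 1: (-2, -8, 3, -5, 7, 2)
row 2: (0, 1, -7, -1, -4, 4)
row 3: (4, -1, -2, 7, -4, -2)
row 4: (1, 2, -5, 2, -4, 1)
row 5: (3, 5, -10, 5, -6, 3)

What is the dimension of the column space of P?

Row reduce to echelon form.
R3 ← R3 + (2)·R1: [0, -17, 4, -3, 10, 2]
R4 ← R4 + (1/2)·R1: [0, -2, -7/2, -1/2, -1/2, 2]
R5 ← R5 + (3/2)·R1: [0, -7, -11/2, -5/2, 9/2, 6]
R3 ← R3 + (17)·R2: [0, 0, -115, -20, -58, 70]
R4 ← R4 + (2)·R2: [0, 0, -35/2, -5/2, -17/2, 10]
R5 ← R5 + (7)·R2: [0, 0, -109/2, -19/2, -47/2, 34]
R4 ← R4 − (7/46)·R3: [0, 0, 0, 25/46, 15/46, -15/23]
R5 ← R5 − (109/230)·R3: [0, 0, 0, -1/46, 917/230, 19/23]
R5 ← R5 + (1/25)·R4: [0, 0, 0, 0, 4, 4/5]
Echelon form has 5 nonzero rows, so rank(P) = 5.
The column space has dimension equal to the rank: 5.

5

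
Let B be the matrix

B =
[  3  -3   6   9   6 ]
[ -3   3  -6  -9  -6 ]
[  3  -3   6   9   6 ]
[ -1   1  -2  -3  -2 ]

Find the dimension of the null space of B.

Row reduce to echelon form.
R2 ← R2 + R1: [0, 0, 0, 0, 0]
R3 ← R3 − R1: [0, 0, 0, 0, 0]
R4 ← R4 + (1/3)·R1: [0, 0, 0, 0, 0]
1 nonzero row, so rank(B) = 1.
B has 5 columns; by rank–nullity, nullity = 5 − 1 = 4.

4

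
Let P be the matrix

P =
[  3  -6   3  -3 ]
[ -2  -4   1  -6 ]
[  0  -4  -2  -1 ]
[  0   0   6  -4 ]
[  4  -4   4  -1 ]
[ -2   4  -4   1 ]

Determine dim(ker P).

0

Row reduce to echelon form.
R2 ← R2 + (2/3)·R1: [0, -8, 3, -8]
R5 ← R5 − (4/3)·R1: [0, 4, 0, 3]
R6 ← R6 + (2/3)·R1: [0, 0, -2, -1]
R3 ← R3 − (1/2)·R2: [0, 0, -7/2, 3]
R5 ← R5 + (1/2)·R2: [0, 0, 3/2, -1]
R4 ← R4 + (12/7)·R3: [0, 0, 0, 8/7]
R5 ← R5 + (3/7)·R3: [0, 0, 0, 2/7]
R6 ← R6 − (4/7)·R3: [0, 0, 0, -19/7]
R5 ← R5 − (1/4)·R4: [0, 0, 0, 0]
R6 ← R6 + (19/8)·R4: [0, 0, 0, 0]
4 nonzero rows, so rank(P) = 4.
P has 4 columns; by rank–nullity, nullity = 4 − 4 = 0.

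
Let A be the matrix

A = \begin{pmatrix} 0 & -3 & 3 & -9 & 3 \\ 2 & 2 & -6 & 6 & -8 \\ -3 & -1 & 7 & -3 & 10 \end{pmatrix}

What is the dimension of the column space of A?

2

Row reduce to echelon form.
Swap R1 ↔ R2
R3 ← R3 + (3/2)·R1: [0, 2, -2, 6, -2]
R3 ← R3 + (2/3)·R2: [0, 0, 0, 0, 0]
Echelon form has 2 nonzero rows, so rank(A) = 2.
The column space has dimension equal to the rank: 2.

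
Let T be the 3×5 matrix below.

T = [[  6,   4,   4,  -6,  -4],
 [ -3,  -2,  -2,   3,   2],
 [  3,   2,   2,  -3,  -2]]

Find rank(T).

Row reduce to echelon form.
R2 ← R2 + (1/2)·R1: [0, 0, 0, 0, 0]
R3 ← R3 − (1/2)·R1: [0, 0, 0, 0, 0]
Echelon form has 1 nonzero row, so rank(T) = 1.

1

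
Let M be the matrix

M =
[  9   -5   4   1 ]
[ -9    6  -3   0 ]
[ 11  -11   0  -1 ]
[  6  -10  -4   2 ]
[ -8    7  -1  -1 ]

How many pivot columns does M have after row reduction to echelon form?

3

Row reduce to echelon form.
R2 ← R2 + R1: [0, 1, 1, 1]
R3 ← R3 − (11/9)·R1: [0, -44/9, -44/9, -20/9]
R4 ← R4 − (2/3)·R1: [0, -20/3, -20/3, 4/3]
R5 ← R5 + (8/9)·R1: [0, 23/9, 23/9, -1/9]
R3 ← R3 + (44/9)·R2: [0, 0, 0, 8/3]
R4 ← R4 + (20/3)·R2: [0, 0, 0, 8]
R5 ← R5 − (23/9)·R2: [0, 0, 0, -8/3]
R4 ← R4 − (3)·R3: [0, 0, 0, 0]
R5 ← R5 + R3: [0, 0, 0, 0]
Echelon form has 3 nonzero rows, so rank(M) = 3.
Each nonzero row contributes one pivot column: 3 pivot columns.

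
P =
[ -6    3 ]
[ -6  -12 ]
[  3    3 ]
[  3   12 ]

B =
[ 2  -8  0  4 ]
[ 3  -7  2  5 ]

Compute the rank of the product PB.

2

First compute PB:
[[ -3,  27,   6,  -9],
 [-48, 132, -24, -84],
 [ 15, -45,   6,  27],
 [ 42, -108,  24,  72]]
Now row reduce the product.
R2 ← R2 − (16)·R1: [0, -300, -120, 60]
R3 ← R3 + (5)·R1: [0, 90, 36, -18]
R4 ← R4 + (14)·R1: [0, 270, 108, -54]
R3 ← R3 + (3/10)·R2: [0, 0, 0, 0]
R4 ← R4 + (9/10)·R2: [0, 0, 0, 0]
2 nonzero rows, so rank(PB) = 2.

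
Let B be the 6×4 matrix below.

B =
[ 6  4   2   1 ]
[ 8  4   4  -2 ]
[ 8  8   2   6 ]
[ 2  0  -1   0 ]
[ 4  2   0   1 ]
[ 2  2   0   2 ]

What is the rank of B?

3

Row reduce to echelon form.
R2 ← R2 − (4/3)·R1: [0, -4/3, 4/3, -10/3]
R3 ← R3 − (4/3)·R1: [0, 8/3, -2/3, 14/3]
R4 ← R4 − (1/3)·R1: [0, -4/3, -5/3, -1/3]
R5 ← R5 − (2/3)·R1: [0, -2/3, -4/3, 1/3]
R6 ← R6 − (1/3)·R1: [0, 2/3, -2/3, 5/3]
R3 ← R3 + (2)·R2: [0, 0, 2, -2]
R4 ← R4 − R2: [0, 0, -3, 3]
R5 ← R5 − (1/2)·R2: [0, 0, -2, 2]
R6 ← R6 + (1/2)·R2: [0, 0, 0, 0]
R4 ← R4 + (3/2)·R3: [0, 0, 0, 0]
R5 ← R5 + R3: [0, 0, 0, 0]
Echelon form has 3 nonzero rows, so rank(B) = 3.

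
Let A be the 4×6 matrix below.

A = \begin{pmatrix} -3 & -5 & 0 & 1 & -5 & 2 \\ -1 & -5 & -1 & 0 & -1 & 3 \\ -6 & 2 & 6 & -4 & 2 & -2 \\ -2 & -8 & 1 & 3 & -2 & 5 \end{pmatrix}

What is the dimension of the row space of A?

Row reduce to echelon form.
R2 ← R2 − (1/3)·R1: [0, -10/3, -1, -1/3, 2/3, 7/3]
R3 ← R3 − (2)·R1: [0, 12, 6, -6, 12, -6]
R4 ← R4 − (2/3)·R1: [0, -14/3, 1, 7/3, 4/3, 11/3]
R3 ← R3 + (18/5)·R2: [0, 0, 12/5, -36/5, 72/5, 12/5]
R4 ← R4 − (7/5)·R2: [0, 0, 12/5, 14/5, 2/5, 2/5]
R4 ← R4 − R3: [0, 0, 0, 10, -14, -2]
Echelon form has 4 nonzero rows, so rank(A) = 4.
The row space has dimension equal to the rank: 4.

4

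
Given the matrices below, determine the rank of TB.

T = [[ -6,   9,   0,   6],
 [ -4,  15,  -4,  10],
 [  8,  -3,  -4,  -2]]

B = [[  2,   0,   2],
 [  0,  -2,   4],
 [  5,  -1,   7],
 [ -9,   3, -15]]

2

First compute TB:
[[-66,   0, -66],
 [-118,   4, -126],
 [ 14,   4,   6]]
Now row reduce the product.
R2 ← R2 − (59/33)·R1: [0, 4, -8]
R3 ← R3 + (7/33)·R1: [0, 4, -8]
R3 ← R3 − R2: [0, 0, 0]
2 nonzero rows, so rank(TB) = 2.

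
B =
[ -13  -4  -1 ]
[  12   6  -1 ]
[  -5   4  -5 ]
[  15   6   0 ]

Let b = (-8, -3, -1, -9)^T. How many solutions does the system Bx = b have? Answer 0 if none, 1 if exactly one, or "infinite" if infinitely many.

Row reduce the augmented matrix [B | b].
R2 ← R2 + (12/13)·R1: [0, 30/13, -25/13, -135/13]
R3 ← R3 − (5/13)·R1: [0, 72/13, -60/13, 27/13]
R4 ← R4 + (15/13)·R1: [0, 18/13, -15/13, -237/13]
R3 ← R3 − (12/5)·R2: [0, 0, 0, 27]
R4 ← R4 − (3/5)·R2: [0, 0, 0, -12]
R4 ← R4 + (4/9)·R3: [0, 0, 0, 0]
The echelon form has 3 nonzero rows; the last pivot sits in the augmented column, so rank(B) = 2 but rank([B|b]) = 3.
Since the ranks differ, the system is inconsistent.
It has no solutions.

0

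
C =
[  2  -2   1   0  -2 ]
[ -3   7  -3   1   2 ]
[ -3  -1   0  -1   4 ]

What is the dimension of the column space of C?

Row reduce to echelon form.
R2 ← R2 + (3/2)·R1: [0, 4, -3/2, 1, -1]
R3 ← R3 + (3/2)·R1: [0, -4, 3/2, -1, 1]
R3 ← R3 + R2: [0, 0, 0, 0, 0]
Echelon form has 2 nonzero rows, so rank(C) = 2.
The column space has dimension equal to the rank: 2.

2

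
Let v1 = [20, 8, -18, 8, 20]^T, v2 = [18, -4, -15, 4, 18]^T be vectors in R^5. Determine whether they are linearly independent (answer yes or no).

yes

Form the matrix with these vectors as rows and row reduce.
R2 ← R2 − (9/10)·R1: [0, -56/5, 6/5, -16/5, 0]
2 nonzero rows, so the 2 vectors span a space of dimension 2.
Since 2 = 2, the vectors are linearly independent.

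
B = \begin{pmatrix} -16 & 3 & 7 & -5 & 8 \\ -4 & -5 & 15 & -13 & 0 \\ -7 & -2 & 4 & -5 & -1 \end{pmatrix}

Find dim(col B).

3

Row reduce to echelon form.
R2 ← R2 − (1/4)·R1: [0, -23/4, 53/4, -47/4, -2]
R3 ← R3 − (7/16)·R1: [0, -53/16, 15/16, -45/16, -9/2]
R3 ← R3 − (53/92)·R2: [0, 0, -154/23, 91/23, -77/23]
Echelon form has 3 nonzero rows, so rank(B) = 3.
The column space has dimension equal to the rank: 3.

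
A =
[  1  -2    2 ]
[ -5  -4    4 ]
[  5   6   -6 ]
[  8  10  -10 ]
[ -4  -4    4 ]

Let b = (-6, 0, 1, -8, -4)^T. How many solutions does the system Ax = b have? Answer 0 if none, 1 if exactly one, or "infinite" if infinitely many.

Row reduce the augmented matrix [A | b].
R2 ← R2 + (5)·R1: [0, -14, 14, -30]
R3 ← R3 − (5)·R1: [0, 16, -16, 31]
R4 ← R4 − (8)·R1: [0, 26, -26, 40]
R5 ← R5 + (4)·R1: [0, -12, 12, -28]
R3 ← R3 + (8/7)·R2: [0, 0, 0, -23/7]
R4 ← R4 + (13/7)·R2: [0, 0, 0, -110/7]
R5 ← R5 − (6/7)·R2: [0, 0, 0, -16/7]
R4 ← R4 − (110/23)·R3: [0, 0, 0, 0]
R5 ← R5 − (16/23)·R3: [0, 0, 0, 0]
The echelon form has 3 nonzero rows; the last pivot sits in the augmented column, so rank(A) = 2 but rank([A|b]) = 3.
Since the ranks differ, the system is inconsistent.
It has no solutions.

0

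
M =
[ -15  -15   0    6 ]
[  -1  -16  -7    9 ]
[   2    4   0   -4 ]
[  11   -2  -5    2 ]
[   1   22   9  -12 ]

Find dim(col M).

4

Row reduce to echelon form.
R2 ← R2 − (1/15)·R1: [0, -15, -7, 43/5]
R3 ← R3 + (2/15)·R1: [0, 2, 0, -16/5]
R4 ← R4 + (11/15)·R1: [0, -13, -5, 32/5]
R5 ← R5 + (1/15)·R1: [0, 21, 9, -58/5]
R3 ← R3 + (2/15)·R2: [0, 0, -14/15, -154/75]
R4 ← R4 − (13/15)·R2: [0, 0, 16/15, -79/75]
R5 ← R5 + (7/5)·R2: [0, 0, -4/5, 11/25]
R4 ← R4 + (8/7)·R3: [0, 0, 0, -17/5]
R5 ← R5 − (6/7)·R3: [0, 0, 0, 11/5]
R5 ← R5 + (11/17)·R4: [0, 0, 0, 0]
Echelon form has 4 nonzero rows, so rank(M) = 4.
The column space has dimension equal to the rank: 4.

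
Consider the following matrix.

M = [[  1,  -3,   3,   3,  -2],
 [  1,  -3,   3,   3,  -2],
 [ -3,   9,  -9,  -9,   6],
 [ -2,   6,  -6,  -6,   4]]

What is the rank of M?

Row reduce to echelon form.
R2 ← R2 − R1: [0, 0, 0, 0, 0]
R3 ← R3 + (3)·R1: [0, 0, 0, 0, 0]
R4 ← R4 + (2)·R1: [0, 0, 0, 0, 0]
Echelon form has 1 nonzero row, so rank(M) = 1.

1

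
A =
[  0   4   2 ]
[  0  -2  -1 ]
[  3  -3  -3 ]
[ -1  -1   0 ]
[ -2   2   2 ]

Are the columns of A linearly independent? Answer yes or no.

Row reduce A to echelon form.
Swap R1 ↔ R3
R4 ← R4 + (1/3)·R1: [0, -2, -1]
R5 ← R5 + (2/3)·R1: [0, 0, 0]
R3 ← R3 + (2)·R2: [0, 0, 0]
R4 ← R4 − R2: [0, 0, 0]
2 pivots among 3 columns.
Only 2 < 3 pivot columns, so the columns are linearly dependent.

no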